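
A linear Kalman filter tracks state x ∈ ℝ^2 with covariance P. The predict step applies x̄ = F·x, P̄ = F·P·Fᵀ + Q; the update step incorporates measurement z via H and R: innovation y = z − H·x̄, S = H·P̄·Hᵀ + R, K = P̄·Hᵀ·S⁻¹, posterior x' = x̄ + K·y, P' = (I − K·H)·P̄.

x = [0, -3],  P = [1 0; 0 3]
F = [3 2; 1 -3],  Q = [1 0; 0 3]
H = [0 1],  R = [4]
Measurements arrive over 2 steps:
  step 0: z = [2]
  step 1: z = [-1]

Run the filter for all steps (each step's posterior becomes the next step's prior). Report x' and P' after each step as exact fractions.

step 0: x' = [-3, 14/5], P' = [109/7 -12/7; -12/7 124/35]
step 1: x' = [2965/1133, -1861/1133], P' = [256221/2266 2622/1133; 2622/1133 4252/1133]

step 0: x̄ = F·x = [-6, 9]
step 0: P̄ = F·P·Fᵀ + Q = [22 -15; -15 31]
step 0: y = z − H·x̄ = [-7]
step 0: S = H·P̄·Hᵀ + R = [35]
step 0: K = P̄·Hᵀ·S⁻¹ = [-3/7; 31/35]
step 0: x' = x̄ + K·y = [-3, 14/5]
step 0: P' = (I − K·H)·P̄ = [109/7 -12/7; -12/7 124/35]
step 1: x̄ = F·x = [-17/5, -57/5]
step 1: P̄ = F·P·Fᵀ + Q = [4716/35 1311/35; 1311/35 2126/35]
step 1: y = z − H·x̄ = [52/5]
step 1: S = H·P̄·Hᵀ + R = [2266/35]
step 1: K = P̄·Hᵀ·S⁻¹ = [1311/2266; 1063/1133]
step 1: x' = x̄ + K·y = [2965/1133, -1861/1133]
step 1: P' = (I − K·H)·P̄ = [256221/2266 2622/1133; 2622/1133 4252/1133]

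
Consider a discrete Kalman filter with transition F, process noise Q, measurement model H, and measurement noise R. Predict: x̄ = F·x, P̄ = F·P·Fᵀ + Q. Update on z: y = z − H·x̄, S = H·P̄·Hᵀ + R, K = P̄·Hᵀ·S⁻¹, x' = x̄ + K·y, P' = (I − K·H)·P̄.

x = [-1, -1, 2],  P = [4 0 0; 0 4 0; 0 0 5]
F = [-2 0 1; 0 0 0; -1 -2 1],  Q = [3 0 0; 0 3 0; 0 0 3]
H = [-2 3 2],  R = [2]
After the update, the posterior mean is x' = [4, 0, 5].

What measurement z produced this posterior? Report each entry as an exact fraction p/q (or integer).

z = [2]

x̄ = F·x = [4, 0, 5]
P̄ = F·P·Fᵀ + Q = [24 0 13; 0 3 0; 13 0 28]
S = H·P̄·Hᵀ + R = [133]
K = P̄·Hᵀ·S⁻¹ = [-22/133; 9/133; 30/133]
x' − x̄ = [0, 0, 0] = K·y
y = (KᵀK)⁻¹·Kᵀ·(x' − x̄) = [0]
z = y + H·x̄ = [0] + [2] = [2]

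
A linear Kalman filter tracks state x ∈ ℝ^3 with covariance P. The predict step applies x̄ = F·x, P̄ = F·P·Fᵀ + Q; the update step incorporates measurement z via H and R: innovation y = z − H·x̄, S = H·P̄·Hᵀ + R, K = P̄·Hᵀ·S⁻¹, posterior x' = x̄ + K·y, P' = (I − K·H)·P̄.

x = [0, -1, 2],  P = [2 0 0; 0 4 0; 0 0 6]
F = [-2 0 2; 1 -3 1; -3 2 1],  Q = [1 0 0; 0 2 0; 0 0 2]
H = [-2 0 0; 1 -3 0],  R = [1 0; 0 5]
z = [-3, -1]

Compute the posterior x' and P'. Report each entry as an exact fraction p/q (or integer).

x̄ = F·x = [4, 5, 0]
P̄ = F·P·Fᵀ + Q = [33 8 24; 8 46 -24; 24 -24 42]
y = z − H·x̄ = [5, 10]
S = H·P̄·Hᵀ + R = [133 -18; -18 404]
K = P̄·Hᵀ·S⁻¹ = [-13251/26704 9/53408; -2201/13352 -8789/26704; -552/1669 372/1669]
x' = x̄ + K·y = [20303/13352, 5905/6676, 960/1669]
P' = (I − K·H)·P̄ = [13251/53408 2201/26704 276/1669; 2201/26704 7691/13352 -528/1669; 276/1669 -528/1669 7890/1669]

x' = [20303/13352, 5905/6676, 960/1669]
P' = [13251/53408 2201/26704 276/1669; 2201/26704 7691/13352 -528/1669; 276/1669 -528/1669 7890/1669]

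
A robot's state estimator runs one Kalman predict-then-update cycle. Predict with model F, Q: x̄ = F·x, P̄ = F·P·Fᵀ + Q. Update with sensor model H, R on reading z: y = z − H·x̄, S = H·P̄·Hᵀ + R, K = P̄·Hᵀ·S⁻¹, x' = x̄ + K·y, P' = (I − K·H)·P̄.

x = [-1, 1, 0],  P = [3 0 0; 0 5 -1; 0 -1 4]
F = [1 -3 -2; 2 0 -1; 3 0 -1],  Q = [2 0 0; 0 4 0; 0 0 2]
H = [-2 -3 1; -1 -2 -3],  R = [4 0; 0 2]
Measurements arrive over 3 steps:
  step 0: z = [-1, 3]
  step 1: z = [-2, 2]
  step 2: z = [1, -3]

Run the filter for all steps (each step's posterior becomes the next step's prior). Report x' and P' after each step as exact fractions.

step 0: x̄ = F·x = [-4, -2, -3]
step 0: P̄ = F·P·Fᵀ + Q = [54 11 14; 11 20 22; 14 22 33]
step 0: y = z − H·x̄ = [-12, -14]
step 0: S = H·P̄·Hᵀ + R = [377 430; 430 825]
step 0: K = P̄·Hᵀ·S⁻¹ = [-10807/25225 10124/126125; 162/25225 -18309/126125; 3437/25225 -32959/126125]
step 0: x' = x̄ + K·y = [2184/126125, -5644/126125, -123169/126125]
step 0: P' = (I − K·H)·P̄ = [1142937/126125 -670217/126125 59083/126125; -670217/126125 428947/126125 -50353/126125; 59083/126125 -50353/126125 35847/126125]
step 1: x̄ = F·x = [265454/126125, 127537/126125, 129721/126125]
step 1: P̄ = F·P·Fᵀ + Q = [8579832/126125 5932396/126125 8967818/126125; 5932396/126125 4875763/126125 6598054/126125; 8967818/126125 6598054/126125 10220032/126125]
step 1: y = z − H·x̄ = [531548/126125, 1161941/126125]
step 1: S = H·P̄·Hᵀ + R = [84654883/126125 148306386/126125; 148306386/126125 277028562/126125]
step 1: K = P̄·Hᵀ·S⁻¹ = [-234796676/1925386687 -610133975/5776160061; -329814697/1925386687 -70012293/1925386687; 40237648/275055241 -221966545/825165723]
step 1: x' = x̄ + K·y = [3567476719/5776160061, -88043246/1925386687, -687460714/825165723]
step 1: P' = (I − K·H)·P̄ = [18738517366/5776160061 -3681717372/1925386687 217716896/825165723; -3681717372/1925386687 2715438414/1925386687 -76625470/275055241; 217716896/825165723 -76625470/275055241 228656338/825165723]
step 2: x̄ = F·x = [4661438643/1925386687, 3982392812/1925386687, 15514655155/5776160061]
step 2: P̄ = F·P·Fᵀ + Q = [50291757766/1925386687 31500546730/1925386687 47775859120/1925386687; 31500546730/1925386687 31187743662/1925386687 35470535734/1925386687; 47775859120/1925386687 35470535734/1925386687 172655461150/5776160061]
step 2: y = z − H·x̄ = [54071672072/5776160061, 22364719361/1925386687]
step 2: S = H·P̄·Hᵀ + R = [1563570003088/5776160061 822731389202/1925386687; 822731389202/1925386687 1535163659686/1925386687]
step 2: K = P̄·Hᵀ·S⁻¹ = [-5848512380850/48000102301147 -4889414924247/48000102301147; -8225304034920/48000102301147 -1854272302972/48000102301147; 7021674455629/48000102301147 -12873452589804/48000102301147]
step 2: x' = x̄ + K·y = [4667213770342/48000102301147, 744267056216/48000102301147, 45124312221481/48000102301147]
step 2: P' = (I − K·H)·P̄ = [154641933122680/48000102301147 -91139323040006/48000102301147 12471847601942/48000102301147; -91139323040006/48000102301147 67307950391366/48000102301147 -13256011045594/48000102301147; 12471847601942/48000102301147 -13256011045594/48000102301147 13262359889618/48000102301147]

step 0: x' = [2184/126125, -5644/126125, -123169/126125], P' = [1142937/126125 -670217/126125 59083/126125; -670217/126125 428947/126125 -50353/126125; 59083/126125 -50353/126125 35847/126125]
step 1: x' = [3567476719/5776160061, -88043246/1925386687, -687460714/825165723], P' = [18738517366/5776160061 -3681717372/1925386687 217716896/825165723; -3681717372/1925386687 2715438414/1925386687 -76625470/275055241; 217716896/825165723 -76625470/275055241 228656338/825165723]
step 2: x' = [4667213770342/48000102301147, 744267056216/48000102301147, 45124312221481/48000102301147], P' = [154641933122680/48000102301147 -91139323040006/48000102301147 12471847601942/48000102301147; -91139323040006/48000102301147 67307950391366/48000102301147 -13256011045594/48000102301147; 12471847601942/48000102301147 -13256011045594/48000102301147 13262359889618/48000102301147]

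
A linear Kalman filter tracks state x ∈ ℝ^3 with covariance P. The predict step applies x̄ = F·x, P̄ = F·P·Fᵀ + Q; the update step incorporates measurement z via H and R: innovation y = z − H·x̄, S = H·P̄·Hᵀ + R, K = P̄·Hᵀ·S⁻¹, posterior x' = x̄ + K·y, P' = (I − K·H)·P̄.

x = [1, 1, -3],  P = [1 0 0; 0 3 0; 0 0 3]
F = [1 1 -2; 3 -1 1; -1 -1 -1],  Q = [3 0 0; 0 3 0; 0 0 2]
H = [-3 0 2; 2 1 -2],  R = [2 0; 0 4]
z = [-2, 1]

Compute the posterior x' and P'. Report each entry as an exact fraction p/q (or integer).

x' = [6048/2843, 2221/2843, 5877/2843]
P' = [7732/2843 3270/2843 10441/2843; 3270/2843 13230/2843 6249/2843; 10441/2843 6249/2843 30589/5686]

x̄ = F·x = [8, -1, 1]
P̄ = F·P·Fᵀ + Q = [19 -6 2; -6 18 -3; 2 -3 9]
y = z − H·x̄ = [20, -12]
S = H·P̄·Hᵀ + R = [185 -118; -118 106]
K = P̄·Hᵀ·S⁻¹ = [-1157/2843 -537/2843; 1344/2843 1818/2843; -367/2843 -1729/5686]
x' = x̄ + K·y = [6048/2843, 2221/2843, 5877/2843]
P' = (I − K·H)·P̄ = [7732/2843 3270/2843 10441/2843; 3270/2843 13230/2843 6249/2843; 10441/2843 6249/2843 30589/5686]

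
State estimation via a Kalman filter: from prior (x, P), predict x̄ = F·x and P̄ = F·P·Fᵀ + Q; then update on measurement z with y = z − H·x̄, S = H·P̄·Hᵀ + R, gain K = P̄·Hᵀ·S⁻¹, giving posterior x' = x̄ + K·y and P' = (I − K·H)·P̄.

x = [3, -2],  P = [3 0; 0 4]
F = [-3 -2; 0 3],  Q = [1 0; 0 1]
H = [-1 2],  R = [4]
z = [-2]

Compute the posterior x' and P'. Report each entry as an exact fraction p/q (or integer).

x̄ = F·x = [-5, -6]
P̄ = F·P·Fᵀ + Q = [44 -24; -24 37]
y = z − H·x̄ = [5]
S = H·P̄·Hᵀ + R = [292]
K = P̄·Hᵀ·S⁻¹ = [-23/73; 49/146]
x' = x̄ + K·y = [-480/73, -631/146]
P' = (I − K·H)·P̄ = [1096/73 502/73; 502/73 300/73]

x' = [-480/73, -631/146]
P' = [1096/73 502/73; 502/73 300/73]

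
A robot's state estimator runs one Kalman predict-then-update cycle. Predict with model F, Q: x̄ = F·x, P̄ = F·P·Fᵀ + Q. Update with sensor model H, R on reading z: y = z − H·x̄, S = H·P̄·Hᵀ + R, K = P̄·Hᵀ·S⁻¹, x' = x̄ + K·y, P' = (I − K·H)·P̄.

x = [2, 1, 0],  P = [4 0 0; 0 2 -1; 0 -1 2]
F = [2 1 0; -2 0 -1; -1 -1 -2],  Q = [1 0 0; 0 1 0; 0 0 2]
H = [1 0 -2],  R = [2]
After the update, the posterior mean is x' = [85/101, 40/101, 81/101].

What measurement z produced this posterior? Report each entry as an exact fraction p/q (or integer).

x̄ = F·x = [5, -4, -3]
P̄ = F·P·Fᵀ + Q = [19 -15 -8; -15 19 11; -8 11 12]
S = H·P̄·Hᵀ + R = [101]
K = P̄·Hᵀ·S⁻¹ = [35/101; -37/101; -32/101]
x' − x̄ = [-420/101, 444/101, 384/101] = K·y
y = (KᵀK)⁻¹·Kᵀ·(x' − x̄) = [-12]
z = y + H·x̄ = [-12] + [11] = [-1]

z = [-1]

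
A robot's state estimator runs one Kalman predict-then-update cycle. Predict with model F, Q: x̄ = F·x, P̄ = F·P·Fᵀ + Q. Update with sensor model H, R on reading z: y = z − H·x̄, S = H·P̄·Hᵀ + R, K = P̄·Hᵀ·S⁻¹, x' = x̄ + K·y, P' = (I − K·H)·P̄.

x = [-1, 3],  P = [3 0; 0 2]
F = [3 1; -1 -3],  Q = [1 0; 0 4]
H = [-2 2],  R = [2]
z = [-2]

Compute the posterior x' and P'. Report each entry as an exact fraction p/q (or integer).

x̄ = F·x = [0, -8]
P̄ = F·P·Fᵀ + Q = [30 -15; -15 25]
y = z − H·x̄ = [14]
S = H·P̄·Hᵀ + R = [342]
K = P̄·Hᵀ·S⁻¹ = [-5/19; 40/171]
x' = x̄ + K·y = [-70/19, -808/171]
P' = (I − K·H)·P̄ = [120/19 115/19; 115/19 1075/171]

x' = [-70/19, -808/171]
P' = [120/19 115/19; 115/19 1075/171]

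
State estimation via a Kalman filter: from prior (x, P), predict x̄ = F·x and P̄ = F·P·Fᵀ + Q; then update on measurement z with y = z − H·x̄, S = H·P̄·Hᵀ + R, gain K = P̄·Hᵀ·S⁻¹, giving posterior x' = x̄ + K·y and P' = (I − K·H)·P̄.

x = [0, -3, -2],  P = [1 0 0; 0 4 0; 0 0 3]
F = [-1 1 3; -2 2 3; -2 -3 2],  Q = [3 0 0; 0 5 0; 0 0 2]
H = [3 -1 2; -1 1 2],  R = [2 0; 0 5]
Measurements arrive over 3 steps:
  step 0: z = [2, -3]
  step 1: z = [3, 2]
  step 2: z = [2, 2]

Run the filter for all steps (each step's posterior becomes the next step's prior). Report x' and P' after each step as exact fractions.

step 0: x' = [-33545/11159, -265357/33477, 16001/11159], P' = [124753/11159 235783/11159 -65240/11159; 235783/11159 1386637/33477 -119888/11159; -65240/11159 -119888/11159 38774/11159]
step 1: x' = [-7529836721/3521677972, -48816944395/10565033916, 4172021647/1760838986], P' = [17585134655/3521677972 32162060339/3521677972 -4725217591/1760838986; 32162060339/3521677972 191769363917/10565033916 -8106453415/1760838986; -4725217591/1760838986 -8106453415/1760838986 1640067946/880419493]
step 2: x' = [61414636729039/49249430993762, 112917292316037/49249430993762, 17047853019703/49249430993762], P' = [613124981897951/123123577484405 1121644620301286/123123577484405 -131640625448415/49249430993762; 1121644620301286/123123577484405 6690794899065133/369370732453215 -225841607838123/49249430993762; -131640625448415/49249430993762 -225841607838123/49249430993762 45683824786437/24624715496881]

step 0: x̄ = F·x = [-9, -12, 5]
step 0: P̄ = F·P·Fᵀ + Q = [35 37 8; 37 52 -2; 8 -2 54]
step 0: y = z − H·x̄ = [7, -10]
step 0: S = H·P̄·Hᵀ + R = [467 239; 239 194]
step 0: K = P̄·Hᵀ·S⁻¹ = [3998/11159 -3890/11159; 8041/33477 -8008/33477; 858/11159 4580/11159]
step 0: x' = x̄ + K·y = [-33545/11159, -265357/33477, 16001/11159]
step 0: P' = (I − K·H)·P̄ = [124753/11159 235783/11159 -65240/11159; 235783/11159 1386637/33477 -119888/11159; -65240/11159 -119888/11159 38774/11159]
step 1: x̄ = F·x = [-20713/33477, -185435/33477, 364449/11159]
step 1: P̄ = F·P·Fᵀ + Q = [509863/33477 263798/33477 692432/11159; 263798/33477 631747/33477 -318212/11159; 692432/11159 -318212/11159 9626309/11159]
step 1: y = z − H·x̄ = [-2209559/33477, -1955018/33477]
step 1: S = H·P̄·Hᵀ + R = [147966484/33477 122718748/33477; 122718748/33477 104169379/33477]
step 1: K = P̄·Hᵀ·S⁻¹ = [846236631/3521677972 -216197234/880419493; 205869077/10565033916 -99712904/2641258479; 245536213/1760838986 317903596/880419493]
step 1: x' = x̄ + K·y = [-7529836721/3521677972, -48816944395/10565033916, 4172021647/1760838986]
step 1: P' = (I − K·H)·P̄ = [17585134655/3521677972 32162060339/3521677972 -4725217591/1760838986; 32162060339/3521677972 191769363917/10565033916 -8106453415/1760838986; -4725217591/1760838986 -8106453415/1760838986 1640067946/880419493]
step 2: x̄ = F·x = [24434477707/5282516958, 11320760591/5282516958, 80564704425/3521677972]
step 2: P̄ = F·P·Fᵀ + Q = [34662589025/2641258479 24411353842/2641258479 52009212851/1760838986; 24411353842/2641258479 48178287953/2641258479 -16971775931/1760838986; 52009212851/1760838986 -16971775931/1760838986 1335036160935/3521677972]
step 2: y = z − H·x̄ = [-293111751889/5282516958, -218015362243/5282516958]
step 2: S = H·P̄·Hᵀ + R = [5262060952793/2641258479 4262643120251/2641258479; 4262643120251/2641258479 3638447011802/2641258479]
step 2: K = P̄·Hᵀ·S⁻¹ = [29763599075246/123123577484405 -29936697767748/123123577484405; 8191283037298/369370732453215 -12352615882114/369370732453215; 6827515319313/49249430993762 8853431675604/24624715496881]
step 2: x' = x̄ + K·y = [61414636729039/49249430993762, 112917292316037/49249430993762, 17047853019703/49249430993762]
step 2: P' = (I − K·H)·P̄ = [613124981897951/123123577484405 1121644620301286/123123577484405 -131640625448415/49249430993762; 1121644620301286/123123577484405 6690794899065133/369370732453215 -225841607838123/49249430993762; -131640625448415/49249430993762 -225841607838123/49249430993762 45683824786437/24624715496881]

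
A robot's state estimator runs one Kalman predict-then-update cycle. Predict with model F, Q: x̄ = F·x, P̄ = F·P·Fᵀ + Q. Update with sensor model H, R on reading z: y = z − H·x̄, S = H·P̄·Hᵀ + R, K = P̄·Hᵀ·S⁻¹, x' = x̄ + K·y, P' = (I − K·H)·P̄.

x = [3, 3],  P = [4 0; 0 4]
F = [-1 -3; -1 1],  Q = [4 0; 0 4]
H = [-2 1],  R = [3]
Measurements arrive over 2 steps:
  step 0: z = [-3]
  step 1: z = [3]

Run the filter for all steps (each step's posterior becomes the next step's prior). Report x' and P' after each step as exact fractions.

step 0: x' = [-84/223, -756/223], P' = [596/223 904/223; 904/223 1892/223]
step 1: x' = [-214944/111089, -114756/111089], P' = [192572/111089 231688/111089; 231688/111089 487724/111089]

step 0: x̄ = F·x = [-12, 0]
step 0: P̄ = F·P·Fᵀ + Q = [44 -8; -8 12]
step 0: y = z − H·x̄ = [-27]
step 0: S = H·P̄·Hᵀ + R = [223]
step 0: K = P̄·Hᵀ·S⁻¹ = [-96/223; 28/223]
step 0: x' = x̄ + K·y = [-84/223, -756/223]
step 0: P' = (I − K·H)·P̄ = [596/223 904/223; 904/223 1892/223]
step 1: x̄ = F·x = [2352/223, -672/223]
step 1: P̄ = F·P·Fᵀ + Q = [23940/223 -3272/223; -3272/223 1572/223]
step 1: y = z − H·x̄ = [6045/223]
step 1: S = H·P̄·Hᵀ + R = [111089/223]
step 1: K = P̄·Hᵀ·S⁻¹ = [-51152/111089; 8116/111089]
step 1: x' = x̄ + K·y = [-214944/111089, -114756/111089]
step 1: P' = (I − K·H)·P̄ = [192572/111089 231688/111089; 231688/111089 487724/111089]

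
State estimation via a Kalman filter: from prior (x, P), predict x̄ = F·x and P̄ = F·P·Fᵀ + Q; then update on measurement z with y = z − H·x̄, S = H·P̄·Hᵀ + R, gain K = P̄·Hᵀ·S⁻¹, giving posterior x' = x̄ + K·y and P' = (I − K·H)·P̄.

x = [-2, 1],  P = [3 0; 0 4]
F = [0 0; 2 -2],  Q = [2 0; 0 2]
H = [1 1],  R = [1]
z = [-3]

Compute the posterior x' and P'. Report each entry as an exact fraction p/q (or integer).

x̄ = F·x = [0, -6]
P̄ = F·P·Fᵀ + Q = [2 0; 0 30]
y = z − H·x̄ = [3]
S = H·P̄·Hᵀ + R = [33]
K = P̄·Hᵀ·S⁻¹ = [2/33; 10/11]
x' = x̄ + K·y = [2/11, -36/11]
P' = (I − K·H)·P̄ = [62/33 -20/11; -20/11 30/11]

x' = [2/11, -36/11]
P' = [62/33 -20/11; -20/11 30/11]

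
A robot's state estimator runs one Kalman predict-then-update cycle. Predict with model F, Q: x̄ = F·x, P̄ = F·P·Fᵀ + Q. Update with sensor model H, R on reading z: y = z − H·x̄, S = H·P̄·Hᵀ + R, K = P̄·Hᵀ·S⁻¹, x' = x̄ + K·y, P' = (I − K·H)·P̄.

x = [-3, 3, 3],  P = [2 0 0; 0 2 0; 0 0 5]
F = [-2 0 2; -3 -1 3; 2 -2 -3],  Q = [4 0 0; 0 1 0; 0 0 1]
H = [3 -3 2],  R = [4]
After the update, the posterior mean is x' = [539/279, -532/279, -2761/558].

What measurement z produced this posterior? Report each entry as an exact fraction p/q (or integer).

x̄ = F·x = [12, 15, -21]
P̄ = F·P·Fᵀ + Q = [32 42 -38; 42 66 -53; -38 -53 62]
S = H·P̄·Hᵀ + R = [558]
K = P̄·Hᵀ·S⁻¹ = [-53/279; -89/279; 169/558]
x' − x̄ = [-2809/279, -4717/279, 8957/558] = K·y
y = (KᵀK)⁻¹·Kᵀ·(x' − x̄) = [53]
z = y + H·x̄ = [53] + [-51] = [2]

z = [2]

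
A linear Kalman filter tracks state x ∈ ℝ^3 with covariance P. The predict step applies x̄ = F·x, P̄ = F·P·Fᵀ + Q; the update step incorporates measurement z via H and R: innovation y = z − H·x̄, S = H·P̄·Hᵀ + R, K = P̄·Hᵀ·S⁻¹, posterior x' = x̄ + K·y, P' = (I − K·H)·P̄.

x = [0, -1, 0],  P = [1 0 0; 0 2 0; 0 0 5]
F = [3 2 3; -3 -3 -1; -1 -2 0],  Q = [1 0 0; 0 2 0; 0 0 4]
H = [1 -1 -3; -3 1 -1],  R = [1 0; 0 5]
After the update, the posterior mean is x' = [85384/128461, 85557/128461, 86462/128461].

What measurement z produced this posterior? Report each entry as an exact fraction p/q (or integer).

z = [-2, -2]

x̄ = F·x = [-2, 3, 2]
P̄ = F·P·Fᵀ + Q = [63 -36 -11; -36 34 15; -11 15 13]
S = H·P̄·Hᵀ + R = [443 -446; -446 739]
K = P̄·Hᵀ·S⁻¹ = [2104/128461 -35930/128461; -28343/128461 4971/128461; -32425/128461 -13485/128461]
x' − x̄ = [342306/128461, -299826/128461, -170460/128461] = K·y
y = (KᵀK)⁻¹·Kᵀ·(x' − x̄) = [9, -9]
z = y + H·x̄ = [9, -9] + [-11, 7] = [-2, -2]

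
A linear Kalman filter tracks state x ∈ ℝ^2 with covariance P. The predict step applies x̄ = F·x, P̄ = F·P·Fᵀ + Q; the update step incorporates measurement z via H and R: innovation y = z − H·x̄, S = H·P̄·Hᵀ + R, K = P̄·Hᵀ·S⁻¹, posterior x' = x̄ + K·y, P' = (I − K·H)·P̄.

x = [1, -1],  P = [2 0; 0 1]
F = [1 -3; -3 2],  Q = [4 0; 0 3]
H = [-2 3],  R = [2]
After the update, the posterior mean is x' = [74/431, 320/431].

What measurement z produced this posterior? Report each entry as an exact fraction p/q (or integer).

z = [2]

x̄ = F·x = [4, -5]
P̄ = F·P·Fᵀ + Q = [15 -12; -12 25]
S = H·P̄·Hᵀ + R = [431]
K = P̄·Hᵀ·S⁻¹ = [-66/431; 99/431]
x' − x̄ = [-1650/431, 2475/431] = K·y
y = (KᵀK)⁻¹·Kᵀ·(x' − x̄) = [25]
z = y + H·x̄ = [25] + [-23] = [2]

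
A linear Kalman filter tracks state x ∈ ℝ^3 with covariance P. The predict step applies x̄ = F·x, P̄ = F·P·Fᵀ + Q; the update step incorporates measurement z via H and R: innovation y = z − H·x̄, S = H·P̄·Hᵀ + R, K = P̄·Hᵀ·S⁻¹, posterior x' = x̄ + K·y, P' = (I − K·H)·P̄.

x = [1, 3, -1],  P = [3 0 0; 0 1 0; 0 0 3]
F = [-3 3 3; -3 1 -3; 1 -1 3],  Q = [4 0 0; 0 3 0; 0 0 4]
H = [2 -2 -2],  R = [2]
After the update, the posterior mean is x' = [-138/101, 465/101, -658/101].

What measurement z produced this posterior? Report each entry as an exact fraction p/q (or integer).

x̄ = F·x = [3, 3, -5]
P̄ = F·P·Fᵀ + Q = [67 3 15; 3 58 -37; 15 -37 35]
S = H·P̄·Hᵀ + R = [202]
K = P̄·Hᵀ·S⁻¹ = [49/101; -18/101; 17/101]
x' − x̄ = [-441/101, 162/101, -153/101] = K·y
y = (KᵀK)⁻¹·Kᵀ·(x' − x̄) = [-9]
z = y + H·x̄ = [-9] + [10] = [1]

z = [1]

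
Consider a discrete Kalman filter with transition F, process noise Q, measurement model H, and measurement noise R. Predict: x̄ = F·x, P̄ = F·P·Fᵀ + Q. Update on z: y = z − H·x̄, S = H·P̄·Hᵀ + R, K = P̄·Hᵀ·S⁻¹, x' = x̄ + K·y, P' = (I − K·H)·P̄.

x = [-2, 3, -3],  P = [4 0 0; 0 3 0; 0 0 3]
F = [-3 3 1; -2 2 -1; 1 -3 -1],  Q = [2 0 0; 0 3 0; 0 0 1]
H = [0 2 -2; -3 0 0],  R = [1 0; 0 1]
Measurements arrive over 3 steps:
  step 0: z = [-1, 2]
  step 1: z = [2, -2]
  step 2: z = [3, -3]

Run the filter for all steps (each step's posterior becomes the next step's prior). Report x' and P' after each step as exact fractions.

step 0: x' = [-2466/3569, 7619/3569, 9100/3569], P' = [5104/46397 -489/46397 -570/46397; -489/46397 264857/46397 258347/46397; -570/46397 258347/46397 263283/46397]
step 1: x' = [863512679/1242882111, 1163039048/1242882111, -14548389/414294037], P' = [135040582/1242882111 -49109150/1242882111 -18144374/414294037; -49109150/1242882111 2132310802/1242882111 659188018/414294037; -18144374/414294037 659188018/414294037 707914389/414294037]
step 2: x' = [358870182929/368215787816, -53796568231/368215787816, -623409726999/368215787816], P' = [1159238134625/10678257846664 -393565004415/10678257846664 -437994770919/10678257846664; -393565004415/10678257846664 17438289156009/10678257846664 16073225629065/10678257846664; -437994770919/10678257846664 16073225629065/10678257846664 17291709703657/10678257846664]

step 0: x̄ = F·x = [12, 13, -8]
step 0: P̄ = F·P·Fᵀ + Q = [68 39 -42; 39 34 -23; -42 -23 35]
step 0: y = z − H·x̄ = [-43, 38]
step 0: S = H·P̄·Hᵀ + R = [461 -486; -486 613]
step 0: K = P̄·Hᵀ·S⁻¹ = [162/46397 -15312/46397; 13020/46397 1467/46397; -9872/46397 1710/46397]
step 0: x' = x̄ + K·y = [-2466/3569, 7619/3569, 9100/3569]
step 0: P' = (I − K·H)·P̄ = [5104/46397 -489/46397 -570/46397; -489/46397 264857/46397 258347/46397; -570/46397 258347/46397 263283/46397]
step 1: x̄ = F·x = [39355/3569, 11070/3569, -34423/3569]
step 1: P̄ = F·P·Fᵀ + Q = [4348030/46397 1103434/46397 -4220538/46397; 1103434/46397 450562/46397 -1082202/46397; -4220538/46397 -1082202/46397 4252653/46397]
step 1: y = z − H·x̄ = [-83848/3569, 110927/3569]
step 1: S = H·P̄·Hᵀ + R = [27516873/46397 -31943832/46397; -31943832/46397 39178667/46397]
step 1: K = P̄·Hᵀ·S⁻¹ = [10647944/1242882111 -135040582/414294037; 309493496/1242882111 49109150/414294037; -97452742/414294037 54433122/414294037]
step 1: x' = x̄ + K·y = [863512679/1242882111, 1163039048/1242882111, -14548389/414294037]
step 1: P' = (I − K·H)·P̄ = [135040582/1242882111 -49109150/1242882111 -18144374/414294037; -49109150/1242882111 2132310802/1242882111 659188018/414294037; -18144374/414294037 659188018/414294037 707914389/414294037]
step 2: x̄ = F·x = [284977980/414294037, 214232635/414294037, -2581959298/1242882111]
step 2: P̄ = F·P·Fᵀ + Q = [12697205867/414294037 3345892587/414294037 -11464029581/414294037; 3345892587/414294037 2395559844/414294037 -3136648359/414294037; -11464029581/414294037 -3136648359/414294037 34961368546/1242882111]
step 2: y = z − H·x̄ = [-2720668073/1242882111, -387948171/414294037]
step 2: S = H·P̄·Hᵀ + R = [245114635039/1242882111 -88859533008/414294037; -88859533008/414294037 114689146840/414294037]
step 2: K = P̄·Hᵀ·S⁻¹ = [11107441626/1334782230833 -3477714403875/10678257846664; 341265881736/1334782230833 1180695013245/10678257846664; -304621018648/1334782230833 1313984312757/10678257846664]
step 2: x' = x̄ + K·y = [358870182929/368215787816, -53796568231/368215787816, -623409726999/368215787816]
step 2: P' = (I − K·H)·P̄ = [1159238134625/10678257846664 -393565004415/10678257846664 -437994770919/10678257846664; -393565004415/10678257846664 17438289156009/10678257846664 16073225629065/10678257846664; -437994770919/10678257846664 16073225629065/10678257846664 17291709703657/10678257846664]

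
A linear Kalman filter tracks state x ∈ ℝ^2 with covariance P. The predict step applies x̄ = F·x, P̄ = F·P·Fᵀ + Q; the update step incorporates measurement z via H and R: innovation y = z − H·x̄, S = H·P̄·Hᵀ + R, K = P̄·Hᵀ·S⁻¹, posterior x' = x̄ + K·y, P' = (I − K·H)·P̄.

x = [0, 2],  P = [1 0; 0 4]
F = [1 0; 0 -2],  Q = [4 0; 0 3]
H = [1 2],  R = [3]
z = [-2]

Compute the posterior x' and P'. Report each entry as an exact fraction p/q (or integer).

x' = [5/14, -9/7]
P' = [395/84 -95/42; -95/42 38/21]

x̄ = F·x = [0, -4]
P̄ = F·P·Fᵀ + Q = [5 0; 0 19]
y = z − H·x̄ = [6]
S = H·P̄·Hᵀ + R = [84]
K = P̄·Hᵀ·S⁻¹ = [5/84; 19/42]
x' = x̄ + K·y = [5/14, -9/7]
P' = (I − K·H)·P̄ = [395/84 -95/42; -95/42 38/21]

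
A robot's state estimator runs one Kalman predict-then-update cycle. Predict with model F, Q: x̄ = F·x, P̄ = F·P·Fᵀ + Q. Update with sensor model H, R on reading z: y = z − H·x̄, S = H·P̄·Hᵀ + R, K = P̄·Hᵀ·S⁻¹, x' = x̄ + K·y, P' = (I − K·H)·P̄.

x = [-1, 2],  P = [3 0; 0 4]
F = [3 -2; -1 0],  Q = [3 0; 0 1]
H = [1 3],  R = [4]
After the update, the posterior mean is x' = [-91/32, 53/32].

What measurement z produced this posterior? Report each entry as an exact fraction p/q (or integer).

x̄ = F·x = [-7, 1]
P̄ = F·P·Fᵀ + Q = [46 -9; -9 4]
S = H·P̄·Hᵀ + R = [32]
K = P̄·Hᵀ·S⁻¹ = [19/32; 3/32]
x' − x̄ = [133/32, 21/32] = K·y
y = (KᵀK)⁻¹·Kᵀ·(x' − x̄) = [7]
z = y + H·x̄ = [7] + [-4] = [3]

z = [3]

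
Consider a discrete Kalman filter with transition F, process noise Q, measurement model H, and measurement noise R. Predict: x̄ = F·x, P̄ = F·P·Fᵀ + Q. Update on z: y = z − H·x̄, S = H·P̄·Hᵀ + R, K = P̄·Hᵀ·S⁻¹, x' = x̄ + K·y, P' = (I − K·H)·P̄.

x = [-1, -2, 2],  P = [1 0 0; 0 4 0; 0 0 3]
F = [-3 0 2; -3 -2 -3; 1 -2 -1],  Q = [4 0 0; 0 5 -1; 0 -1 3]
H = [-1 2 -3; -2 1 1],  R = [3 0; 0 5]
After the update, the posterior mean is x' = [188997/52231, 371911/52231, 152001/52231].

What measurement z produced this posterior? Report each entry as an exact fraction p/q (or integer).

x̄ = F·x = [7, 1, 1]
P̄ = F·P·Fᵀ + Q = [25 -9 -9; -9 57 21; -9 21 23]
S = H·P̄·Hᵀ + R = [193 74; 74 299]
K = P̄·Hᵀ·S⁻¹ = [248/52231 -11940/52231; 10836/52231 14088/52231; -9970/52231 13298/52231]
x' − x̄ = [-176620/52231, 319680/52231, 99770/52231] = K·y
y = (KᵀK)⁻¹·Kᵀ·(x' − x̄) = [10, 15]
z = y + H·x̄ = [10, 15] + [-8, -12] = [2, 3]

z = [2, 3]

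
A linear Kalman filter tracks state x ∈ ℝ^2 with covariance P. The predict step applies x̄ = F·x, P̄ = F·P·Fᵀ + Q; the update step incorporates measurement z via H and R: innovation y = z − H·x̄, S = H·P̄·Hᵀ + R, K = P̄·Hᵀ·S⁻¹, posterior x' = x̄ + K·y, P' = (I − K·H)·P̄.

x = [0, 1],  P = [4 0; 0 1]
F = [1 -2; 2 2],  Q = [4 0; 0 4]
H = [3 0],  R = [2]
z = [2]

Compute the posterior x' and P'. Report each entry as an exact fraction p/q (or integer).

x' = [34/55, 158/55]
P' = [12/55 4/55; 4/55 1248/55]

x̄ = F·x = [-2, 2]
P̄ = F·P·Fᵀ + Q = [12 4; 4 24]
y = z − H·x̄ = [8]
S = H·P̄·Hᵀ + R = [110]
K = P̄·Hᵀ·S⁻¹ = [18/55; 6/55]
x' = x̄ + K·y = [34/55, 158/55]
P' = (I − K·H)·P̄ = [12/55 4/55; 4/55 1248/55]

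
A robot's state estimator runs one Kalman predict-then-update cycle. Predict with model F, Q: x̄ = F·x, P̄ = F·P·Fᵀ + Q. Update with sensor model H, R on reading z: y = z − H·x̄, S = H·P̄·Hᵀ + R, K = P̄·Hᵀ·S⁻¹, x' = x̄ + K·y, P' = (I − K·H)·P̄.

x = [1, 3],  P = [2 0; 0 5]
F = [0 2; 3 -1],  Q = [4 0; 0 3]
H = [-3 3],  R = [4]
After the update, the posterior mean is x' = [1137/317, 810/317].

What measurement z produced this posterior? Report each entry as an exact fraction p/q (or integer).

x̄ = F·x = [6, 0]
P̄ = F·P·Fᵀ + Q = [24 -10; -10 26]
S = H·P̄·Hᵀ + R = [634]
K = P̄·Hᵀ·S⁻¹ = [-51/317; 54/317]
x' − x̄ = [-765/317, 810/317] = K·y
y = (KᵀK)⁻¹·Kᵀ·(x' − x̄) = [15]
z = y + H·x̄ = [15] + [-18] = [-3]

z = [-3]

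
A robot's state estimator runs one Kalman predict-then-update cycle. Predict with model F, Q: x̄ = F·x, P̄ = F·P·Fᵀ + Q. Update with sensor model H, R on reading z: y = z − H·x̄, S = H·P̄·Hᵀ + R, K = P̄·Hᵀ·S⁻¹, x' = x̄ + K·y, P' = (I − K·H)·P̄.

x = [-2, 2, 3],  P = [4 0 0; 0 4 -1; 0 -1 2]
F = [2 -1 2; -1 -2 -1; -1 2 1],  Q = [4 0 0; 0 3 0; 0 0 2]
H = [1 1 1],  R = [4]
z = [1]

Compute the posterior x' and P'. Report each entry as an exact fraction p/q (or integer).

x̄ = F·x = [0, -5, 9]
P̄ = F·P·Fᵀ + Q = [36 -1 -15; -1 21 -10; -15 -10 20]
y = z − H·x̄ = [-3]
S = H·P̄·Hᵀ + R = [29]
K = P̄·Hᵀ·S⁻¹ = [20/29; 10/29; -5/29]
x' = x̄ + K·y = [-60/29, -175/29, 276/29]
P' = (I − K·H)·P̄ = [644/29 -229/29 -335/29; -229/29 509/29 -240/29; -335/29 -240/29 555/29]

x' = [-60/29, -175/29, 276/29]
P' = [644/29 -229/29 -335/29; -229/29 509/29 -240/29; -335/29 -240/29 555/29]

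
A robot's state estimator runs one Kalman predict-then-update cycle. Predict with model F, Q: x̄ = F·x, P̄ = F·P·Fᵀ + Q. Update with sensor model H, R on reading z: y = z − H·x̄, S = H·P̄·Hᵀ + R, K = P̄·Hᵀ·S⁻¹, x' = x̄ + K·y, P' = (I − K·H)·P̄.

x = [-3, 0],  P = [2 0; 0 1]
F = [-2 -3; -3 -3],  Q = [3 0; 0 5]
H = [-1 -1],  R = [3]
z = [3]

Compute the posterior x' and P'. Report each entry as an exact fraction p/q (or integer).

x' = [-156/97, -81/97]
P' = [259/97 -136/97; -136/97 295/97]

x̄ = F·x = [6, 9]
P̄ = F·P·Fᵀ + Q = [20 21; 21 32]
y = z − H·x̄ = [18]
S = H·P̄·Hᵀ + R = [97]
K = P̄·Hᵀ·S⁻¹ = [-41/97; -53/97]
x' = x̄ + K·y = [-156/97, -81/97]
P' = (I − K·H)·P̄ = [259/97 -136/97; -136/97 295/97]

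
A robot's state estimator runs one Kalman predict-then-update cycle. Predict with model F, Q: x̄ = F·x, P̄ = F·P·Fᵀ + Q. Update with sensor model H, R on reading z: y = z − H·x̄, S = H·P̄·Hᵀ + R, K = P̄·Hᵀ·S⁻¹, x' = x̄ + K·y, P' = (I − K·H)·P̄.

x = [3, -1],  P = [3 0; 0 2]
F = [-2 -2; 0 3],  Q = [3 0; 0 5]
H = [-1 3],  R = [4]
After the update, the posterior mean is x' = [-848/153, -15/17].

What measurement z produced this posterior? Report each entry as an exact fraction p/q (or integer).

z = [3]

x̄ = F·x = [-4, -3]
P̄ = F·P·Fᵀ + Q = [23 -12; -12 23]
S = H·P̄·Hᵀ + R = [306]
K = P̄·Hᵀ·S⁻¹ = [-59/306; 9/34]
x' − x̄ = [-236/153, 36/17] = K·y
y = (KᵀK)⁻¹·Kᵀ·(x' − x̄) = [8]
z = y + H·x̄ = [8] + [-5] = [3]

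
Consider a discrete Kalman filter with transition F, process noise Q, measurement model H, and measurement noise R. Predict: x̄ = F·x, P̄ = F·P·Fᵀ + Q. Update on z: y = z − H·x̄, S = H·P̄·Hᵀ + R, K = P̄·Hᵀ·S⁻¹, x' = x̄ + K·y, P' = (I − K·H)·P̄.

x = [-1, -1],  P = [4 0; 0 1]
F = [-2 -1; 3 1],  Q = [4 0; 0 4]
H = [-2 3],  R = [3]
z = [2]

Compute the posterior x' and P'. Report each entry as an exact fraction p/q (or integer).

x̄ = F·x = [3, -4]
P̄ = F·P·Fᵀ + Q = [21 -25; -25 41]
y = z − H·x̄ = [20]
S = H·P̄·Hᵀ + R = [756]
K = P̄·Hᵀ·S⁻¹ = [-13/84; 173/756]
x' = x̄ + K·y = [-2/21, 109/189]
P' = (I − K·H)·P̄ = [81/28 149/84; 149/84 1067/756]

x' = [-2/21, 109/189]
P' = [81/28 149/84; 149/84 1067/756]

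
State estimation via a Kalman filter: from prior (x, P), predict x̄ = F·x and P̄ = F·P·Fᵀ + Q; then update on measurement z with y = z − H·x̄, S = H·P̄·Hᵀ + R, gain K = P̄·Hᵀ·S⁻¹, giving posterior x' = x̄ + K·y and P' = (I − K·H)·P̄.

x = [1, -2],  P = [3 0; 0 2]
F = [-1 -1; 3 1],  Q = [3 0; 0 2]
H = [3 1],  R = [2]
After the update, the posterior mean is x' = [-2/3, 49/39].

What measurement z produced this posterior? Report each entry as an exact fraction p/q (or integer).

z = [-1]

x̄ = F·x = [1, 1]
P̄ = F·P·Fᵀ + Q = [8 -11; -11 31]
S = H·P̄·Hᵀ + R = [39]
K = P̄·Hᵀ·S⁻¹ = [1/3; -2/39]
x' − x̄ = [-5/3, 10/39] = K·y
y = (KᵀK)⁻¹·Kᵀ·(x' − x̄) = [-5]
z = y + H·x̄ = [-5] + [4] = [-1]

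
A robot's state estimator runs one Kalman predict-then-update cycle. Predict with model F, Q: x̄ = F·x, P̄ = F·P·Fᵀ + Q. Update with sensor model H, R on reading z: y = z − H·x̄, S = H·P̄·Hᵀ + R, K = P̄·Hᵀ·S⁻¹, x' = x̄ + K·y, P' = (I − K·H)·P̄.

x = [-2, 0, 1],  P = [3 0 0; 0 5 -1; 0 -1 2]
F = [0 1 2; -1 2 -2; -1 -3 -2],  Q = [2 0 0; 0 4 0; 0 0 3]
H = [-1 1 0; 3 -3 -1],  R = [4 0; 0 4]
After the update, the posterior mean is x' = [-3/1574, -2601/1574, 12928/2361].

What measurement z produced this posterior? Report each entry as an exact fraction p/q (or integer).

z = [-3, -1]

x̄ = F·x = [2, 0, 0]
P̄ = F·P·Fᵀ + Q = [11 0 -15; 0 43 -21; -15 -21 47]
S = H·P̄·Hᵀ + R = [58 -156; -156 501]
K = P̄·Hᵀ·S⁻¹ = [659/1574 178/787; 1565/1574 74/787; -1255/787 -1309/2361]
x' − x̄ = [-3151/1574, -2601/1574, 12928/2361] = K·y
y = (KᵀK)⁻¹·Kᵀ·(x' − x̄) = [-1, -7]
z = y + H·x̄ = [-1, -7] + [-2, 6] = [-3, -1]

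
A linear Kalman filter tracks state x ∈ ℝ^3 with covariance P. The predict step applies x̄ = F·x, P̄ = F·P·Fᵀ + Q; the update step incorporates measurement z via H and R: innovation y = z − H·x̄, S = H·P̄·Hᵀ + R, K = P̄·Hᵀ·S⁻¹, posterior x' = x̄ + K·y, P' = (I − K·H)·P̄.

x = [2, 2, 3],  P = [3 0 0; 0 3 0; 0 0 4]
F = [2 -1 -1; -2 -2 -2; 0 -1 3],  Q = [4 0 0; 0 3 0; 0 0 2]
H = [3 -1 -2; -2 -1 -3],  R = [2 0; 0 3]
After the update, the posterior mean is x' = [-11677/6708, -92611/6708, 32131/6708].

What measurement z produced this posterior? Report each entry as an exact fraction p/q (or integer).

z = [-1, 3]

x̄ = F·x = [-1, -14, 7]
P̄ = F·P·Fᵀ + Q = [23 2 -9; 2 43 -18; -9 -18 41]
S = H·P̄·Hᵀ + R = [440 104; 104 299]
K = P̄·Hᵀ·S⁻¹ = [2123/9288 -2260/15093; -79/9288 398/15093; -1397/9288 -3602/15093]
x' − x̄ = [-4969/6708, 1301/6708, -14825/6708] = K·y
y = (KᵀK)⁻¹·Kᵀ·(x' − x̄) = [2, 8]
z = y + H·x̄ = [2, 8] + [-3, -5] = [-1, 3]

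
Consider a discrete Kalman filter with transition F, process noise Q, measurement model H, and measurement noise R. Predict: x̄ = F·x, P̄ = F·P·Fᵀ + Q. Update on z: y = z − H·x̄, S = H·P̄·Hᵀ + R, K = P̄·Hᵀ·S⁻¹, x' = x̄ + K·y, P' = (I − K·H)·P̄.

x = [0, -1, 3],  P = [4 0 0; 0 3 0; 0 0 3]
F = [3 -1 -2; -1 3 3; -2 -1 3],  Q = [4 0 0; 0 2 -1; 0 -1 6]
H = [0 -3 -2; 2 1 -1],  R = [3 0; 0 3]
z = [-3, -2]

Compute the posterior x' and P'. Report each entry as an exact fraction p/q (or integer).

x' = [103655/61538, -94349/61538, 118392/30769]
P' = [1142645/184614 -865681/184614 211849/30769; -865681/184614 762461/184614 -177872/30769; 211849/30769 -177872/30769 270663/30769]

x̄ = F·x = [-5, 6, 10]
P̄ = F·P·Fᵀ + Q = [55 -39 -39; -39 60 25; -39 25 52]
y = z − H·x̄ = [35, 12]
S = H·P̄·Hᵀ + R = [1051 339; 339 285]
K = P̄·Hᵀ·S⁻¹ = [6095/61538 49505/184614; -16991/61538 32777/184614; -2570/30769 -8279/30769]
x' = x̄ + K·y = [103655/61538, -94349/61538, 118392/30769]
P' = (I − K·H)·P̄ = [1142645/184614 -865681/184614 211849/30769; -865681/184614 762461/184614 -177872/30769; 211849/30769 -177872/30769 270663/30769]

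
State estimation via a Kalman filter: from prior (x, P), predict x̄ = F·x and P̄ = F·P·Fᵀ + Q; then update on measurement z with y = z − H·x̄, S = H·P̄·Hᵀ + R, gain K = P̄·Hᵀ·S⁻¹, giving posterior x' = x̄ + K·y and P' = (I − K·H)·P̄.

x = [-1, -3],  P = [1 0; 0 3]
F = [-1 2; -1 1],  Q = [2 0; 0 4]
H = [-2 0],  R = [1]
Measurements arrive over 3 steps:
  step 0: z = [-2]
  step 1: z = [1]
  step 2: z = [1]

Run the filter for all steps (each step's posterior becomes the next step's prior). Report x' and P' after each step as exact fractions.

step 0: x' = [55/61, 46/61], P' = [15/61 7/61; 7/61 292/61]
step 1: x' = [-839/1723, -1107/1723], P' = [1277/5169 578/5169; 578/5169 23597/5169]
step 2: x' = [-211507/419933, -9602/419933], P' = [103691/419933 46737/419933; 46737/419933 1916254/419933]

step 0: x̄ = F·x = [-5, -2]
step 0: P̄ = F·P·Fᵀ + Q = [15 7; 7 8]
step 0: y = z − H·x̄ = [-12]
step 0: S = H·P̄·Hᵀ + R = [61]
step 0: K = P̄·Hᵀ·S⁻¹ = [-30/61; -14/61]
step 0: x' = x̄ + K·y = [55/61, 46/61]
step 0: P' = (I − K·H)·P̄ = [15/61 7/61; 7/61 292/61]
step 1: x̄ = F·x = [37/61, -9/61]
step 1: P̄ = F·P·Fᵀ + Q = [1277/61 578/61; 578/61 537/61]
step 1: y = z − H·x̄ = [135/61]
step 1: S = H·P̄·Hᵀ + R = [5169/61]
step 1: K = P̄·Hᵀ·S⁻¹ = [-2554/5169; -1156/5169]
step 1: x' = x̄ + K·y = [-839/1723, -1107/1723]
step 1: P' = (I − K·H)·P̄ = [1277/5169 578/5169; 578/5169 23597/5169]
step 2: x̄ = F·x = [-1375/1723, -268/1723]
step 2: P̄ = F·P·Fᵀ + Q = [103691/5169 15579/1723; 15579/1723 14798/1723]
step 2: y = z − H·x̄ = [-1027/1723]
step 2: S = H·P̄·Hᵀ + R = [419933/5169]
step 2: K = P̄·Hᵀ·S⁻¹ = [-207382/419933; -93474/419933]
step 2: x' = x̄ + K·y = [-211507/419933, -9602/419933]
step 2: P' = (I − K·H)·P̄ = [103691/419933 46737/419933; 46737/419933 1916254/419933]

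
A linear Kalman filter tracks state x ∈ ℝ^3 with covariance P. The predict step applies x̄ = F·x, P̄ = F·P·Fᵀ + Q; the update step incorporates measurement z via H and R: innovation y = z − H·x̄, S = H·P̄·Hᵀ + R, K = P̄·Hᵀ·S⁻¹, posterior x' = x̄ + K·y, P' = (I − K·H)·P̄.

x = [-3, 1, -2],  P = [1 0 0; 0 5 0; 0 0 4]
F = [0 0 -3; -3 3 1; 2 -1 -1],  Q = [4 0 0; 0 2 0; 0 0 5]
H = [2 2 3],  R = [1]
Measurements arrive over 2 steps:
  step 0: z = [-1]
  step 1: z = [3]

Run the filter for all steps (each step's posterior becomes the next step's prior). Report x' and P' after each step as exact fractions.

step 0: x̄ = F·x = [6, 10, -5]
step 0: P̄ = F·P·Fᵀ + Q = [40 -12 12; -12 60 -25; 12 -25 18]
step 0: y = z − H·x̄ = [-18]
step 0: S = H·P̄·Hᵀ + R = [311]
step 0: K = P̄·Hᵀ·S⁻¹ = [92/311; 21/311; 28/311]
step 0: x' = x̄ + K·y = [210/311, 2732/311, -2059/311]
step 0: P' = (I − K·H)·P̄ = [3976/311 -5664/311 1156/311; -5664/311 18219/311 -8363/311; 1156/311 -8363/311 4814/311]
step 1: x̄ = F·x = [6177/311, 5507/311, -253/311]
step 1: P̄ = F·P·Fᵀ + Q = [44570/311 71229/311 -17583/311; 71229/311 250029/311 -95071/311; -17583/311 -95071/311 41798/311]
step 1: y = z − H·x̄ = [-21676/311]
step 1: S = H·P̄·Hᵀ + R = [772873/311]
step 1: K = P̄·Hᵀ·S⁻¹ = [178849/772873; 357303/772873; -99914/772873]
step 1: x' = x̄ + K·y = [2885227/772873, -11217647/772873, 6335045/772873]
step 1: P' = (I − K·H)·P̄ = [7909919/772873 -28464030/772873 13762357/772873; -28464030/772873 210852828/772873 -121473431/772873; 13762357/772873 -121473431/772873 71774078/772873]

step 0: x' = [210/311, 2732/311, -2059/311], P' = [3976/311 -5664/311 1156/311; -5664/311 18219/311 -8363/311; 1156/311 -8363/311 4814/311]
step 1: x' = [2885227/772873, -11217647/772873, 6335045/772873], P' = [7909919/772873 -28464030/772873 13762357/772873; -28464030/772873 210852828/772873 -121473431/772873; 13762357/772873 -121473431/772873 71774078/772873]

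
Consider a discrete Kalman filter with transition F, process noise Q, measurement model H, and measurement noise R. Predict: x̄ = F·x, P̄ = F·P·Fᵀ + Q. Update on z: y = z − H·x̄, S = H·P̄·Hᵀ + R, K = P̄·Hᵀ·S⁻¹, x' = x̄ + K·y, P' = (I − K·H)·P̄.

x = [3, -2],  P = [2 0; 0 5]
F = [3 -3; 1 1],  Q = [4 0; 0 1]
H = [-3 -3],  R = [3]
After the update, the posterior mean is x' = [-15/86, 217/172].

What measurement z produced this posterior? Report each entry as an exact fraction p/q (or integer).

x̄ = F·x = [15, 1]
P̄ = F·P·Fᵀ + Q = [67 -9; -9 8]
S = H·P̄·Hᵀ + R = [516]
K = P̄·Hᵀ·S⁻¹ = [-29/86; 1/172]
x' − x̄ = [-1305/86, 45/172] = K·y
y = (KᵀK)⁻¹·Kᵀ·(x' − x̄) = [45]
z = y + H·x̄ = [45] + [-48] = [-3]

z = [-3]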